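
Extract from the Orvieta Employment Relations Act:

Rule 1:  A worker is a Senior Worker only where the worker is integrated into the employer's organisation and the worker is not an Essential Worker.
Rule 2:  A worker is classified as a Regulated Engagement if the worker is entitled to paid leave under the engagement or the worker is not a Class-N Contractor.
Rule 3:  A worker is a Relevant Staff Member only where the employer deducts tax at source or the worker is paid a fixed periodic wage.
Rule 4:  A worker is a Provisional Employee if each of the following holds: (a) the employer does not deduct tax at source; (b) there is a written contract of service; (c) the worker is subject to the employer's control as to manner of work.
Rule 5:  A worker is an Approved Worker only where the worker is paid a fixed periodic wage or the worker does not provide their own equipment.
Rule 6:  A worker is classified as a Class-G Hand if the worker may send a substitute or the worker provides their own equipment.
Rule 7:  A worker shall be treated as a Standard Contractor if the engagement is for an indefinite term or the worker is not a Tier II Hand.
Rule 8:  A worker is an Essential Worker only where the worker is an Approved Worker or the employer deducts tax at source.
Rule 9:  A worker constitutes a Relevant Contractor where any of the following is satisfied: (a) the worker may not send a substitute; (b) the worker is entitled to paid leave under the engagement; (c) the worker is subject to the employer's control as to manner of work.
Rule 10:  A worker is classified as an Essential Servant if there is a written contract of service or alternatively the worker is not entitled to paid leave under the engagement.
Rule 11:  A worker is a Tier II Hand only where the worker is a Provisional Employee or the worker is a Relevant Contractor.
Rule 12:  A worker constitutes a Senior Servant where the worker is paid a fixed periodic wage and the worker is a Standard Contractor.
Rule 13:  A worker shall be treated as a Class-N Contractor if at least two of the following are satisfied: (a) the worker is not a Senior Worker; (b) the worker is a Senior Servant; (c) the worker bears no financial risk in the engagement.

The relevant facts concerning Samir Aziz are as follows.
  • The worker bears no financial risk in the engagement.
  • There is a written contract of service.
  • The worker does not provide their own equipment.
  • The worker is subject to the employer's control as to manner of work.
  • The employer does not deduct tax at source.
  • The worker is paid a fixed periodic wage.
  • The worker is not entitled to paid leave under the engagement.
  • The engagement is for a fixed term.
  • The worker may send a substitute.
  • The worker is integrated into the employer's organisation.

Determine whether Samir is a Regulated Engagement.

No

Under rule 5: the worker is paid a fixed periodic wage? yes; or the worker does not provide their own equipment? yes. So the worker is an Approved Worker.
Under rule 8: Approved Worker (rule 5)? yes; or the employer deducts tax at source? no. So the worker is an Essential Worker.
Under rule 1: the worker is integrated into the employer's organisation? yes; and not an Essential Worker (rule 8)? no. So the worker is not a Senior Worker.
Under rule 4: the employer does not deduct tax at source? yes; and there is a written contract of service? yes; and the worker is subject to the employer's control as to manner of work? yes. So the worker is a Provisional Employee.
Under rule 9: the worker may not send a substitute? no; or the worker is entitled to paid leave under the engagement? no; or the worker is subject to the employer's control as to manner of work? yes. So the worker is a Relevant Contractor.
Under rule 11: Provisional Employee (rule 4)? yes; or Relevant Contractor (rule 9)? yes. So the worker is a Tier II Hand.
Under rule 7: the engagement is for an indefinite term? no; or not a Tier II Hand (rule 11)? no. So the worker is not a Standard Contractor.
Under rule 12: the worker is paid a fixed periodic wage? yes; and Standard Contractor (rule 7)? no. So the worker is not a Senior Servant.
Under rule 13: not a Senior Worker (rule 1)? yes; Senior Servant (rule 12)? no; the worker bears no financial risk in the engagement? yes — 2 of 3 hold (need ≥2) → satisfied.
Under rule 2: the worker is entitled to paid leave under the engagement? no; or not a Class-N Contractor (rule 13)? no. So the worker is not a Regulated Engagement.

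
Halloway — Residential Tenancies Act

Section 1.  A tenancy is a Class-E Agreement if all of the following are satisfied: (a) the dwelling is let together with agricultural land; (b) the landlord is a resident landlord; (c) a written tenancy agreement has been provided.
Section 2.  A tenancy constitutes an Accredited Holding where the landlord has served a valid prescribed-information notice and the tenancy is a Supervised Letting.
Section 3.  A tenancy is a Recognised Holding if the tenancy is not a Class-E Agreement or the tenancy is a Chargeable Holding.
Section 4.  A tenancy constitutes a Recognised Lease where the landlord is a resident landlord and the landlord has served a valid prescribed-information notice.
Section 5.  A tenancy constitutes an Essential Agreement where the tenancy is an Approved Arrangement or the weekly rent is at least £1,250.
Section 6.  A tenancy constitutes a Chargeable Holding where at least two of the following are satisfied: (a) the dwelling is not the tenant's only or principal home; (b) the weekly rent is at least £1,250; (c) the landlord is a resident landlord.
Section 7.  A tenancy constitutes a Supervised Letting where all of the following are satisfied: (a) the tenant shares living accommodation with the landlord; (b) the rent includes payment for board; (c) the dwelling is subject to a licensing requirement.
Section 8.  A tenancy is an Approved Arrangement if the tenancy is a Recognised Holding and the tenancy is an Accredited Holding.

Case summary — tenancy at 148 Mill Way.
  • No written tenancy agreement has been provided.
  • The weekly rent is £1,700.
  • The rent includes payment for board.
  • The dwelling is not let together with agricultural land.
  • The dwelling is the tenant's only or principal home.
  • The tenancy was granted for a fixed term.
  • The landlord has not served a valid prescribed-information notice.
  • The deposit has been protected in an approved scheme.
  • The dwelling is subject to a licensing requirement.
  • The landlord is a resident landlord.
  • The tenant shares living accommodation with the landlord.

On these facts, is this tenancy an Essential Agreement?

section 1 — Class-E Agreement: [the dwelling is let together with agricultural land? no] AND [the landlord is a resident landlord? yes] AND [a written tenancy agreement has been provided? no] → not satisfied.
section 6 — Chargeable Holding: the dwelling is not the tenant's only or principal home? no; weekly rent: £1,700 ≥ £1,250? yes; the landlord is a resident landlord? yes — 2 of 3 hold (need ≥2) → satisfied.
section 3 — Recognised Holding: [not a Class-E Agreement (section 1)? yes] OR [Chargeable Holding (section 6)? yes] → satisfied.
section 7 — Supervised Letting: [the tenant shares living accommodation with the landlord? yes] AND [the rent includes payment for board? yes] AND [the dwelling is subject to a licensing requirement? yes] → satisfied.
section 2 — Accredited Holding: [the landlord has served a valid prescribed-information notice? no] AND [Supervised Letting (section 7)? yes] → not satisfied.
section 8 — Approved Arrangement: [Recognised Holding (section 3)? yes] AND [Accredited Holding (section 2)? no] → not satisfied.
section 5 — Essential Agreement: [Approved Arrangement (section 8)? no] OR [weekly rent: £1,700 ≥ £1,250? yes] → satisfied.

Yes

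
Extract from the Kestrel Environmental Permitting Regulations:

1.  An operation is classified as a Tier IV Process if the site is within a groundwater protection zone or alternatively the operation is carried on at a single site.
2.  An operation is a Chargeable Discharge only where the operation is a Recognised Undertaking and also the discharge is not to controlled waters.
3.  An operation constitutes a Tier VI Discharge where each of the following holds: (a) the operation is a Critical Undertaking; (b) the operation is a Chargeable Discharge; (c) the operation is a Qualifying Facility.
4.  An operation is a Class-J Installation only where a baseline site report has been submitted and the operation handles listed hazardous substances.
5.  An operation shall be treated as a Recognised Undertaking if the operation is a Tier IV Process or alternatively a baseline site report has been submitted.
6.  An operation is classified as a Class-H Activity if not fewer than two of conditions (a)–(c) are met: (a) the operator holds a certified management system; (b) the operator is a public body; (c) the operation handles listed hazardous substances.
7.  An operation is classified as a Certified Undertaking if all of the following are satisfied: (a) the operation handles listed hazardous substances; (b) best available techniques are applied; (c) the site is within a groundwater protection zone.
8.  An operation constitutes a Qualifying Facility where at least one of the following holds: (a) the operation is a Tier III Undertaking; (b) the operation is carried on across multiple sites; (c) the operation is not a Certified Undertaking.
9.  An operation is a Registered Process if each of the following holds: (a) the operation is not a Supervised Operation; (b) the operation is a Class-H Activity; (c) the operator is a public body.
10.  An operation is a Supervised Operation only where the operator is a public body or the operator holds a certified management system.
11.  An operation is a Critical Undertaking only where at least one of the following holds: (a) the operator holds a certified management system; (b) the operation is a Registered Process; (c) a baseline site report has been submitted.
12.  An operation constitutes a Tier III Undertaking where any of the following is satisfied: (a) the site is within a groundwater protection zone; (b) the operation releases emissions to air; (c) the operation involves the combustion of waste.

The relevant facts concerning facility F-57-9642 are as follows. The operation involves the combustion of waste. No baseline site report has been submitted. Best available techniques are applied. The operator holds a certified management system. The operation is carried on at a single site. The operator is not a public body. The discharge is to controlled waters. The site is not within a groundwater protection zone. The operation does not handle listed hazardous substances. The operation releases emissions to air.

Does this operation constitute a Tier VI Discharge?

paragraph 10 — Supervised Operation: [the operator is a public body? no] OR [the operator holds a certified management system? yes] → satisfied.
paragraph 6 — Class-H Activity: the operator holds a certified management system? yes; the operator is a public body? no; the operation handles listed hazardous substances? no — 1 of 3 hold (need ≥2) → not satisfied.
paragraph 9 — Registered Process: [not a Supervised Operation (paragraph 10)? no] AND [Class-H Activity (paragraph 6)? no] AND [the operator is a public body? no] → not satisfied.
paragraph 11 — Critical Undertaking: [the operator holds a certified management system? yes] OR [Registered Process (paragraph 9)? no] OR [a baseline site report has been submitted? no] → satisfied.
paragraph 1 — Tier IV Process: [the site is within a groundwater protection zone? no] OR [the operation is carried on at a single site? yes] → satisfied.
paragraph 5 — Recognised Undertaking: [Tier IV Process (paragraph 1)? yes] OR [a baseline site report has been submitted? no] → satisfied.
paragraph 2 — Chargeable Discharge: [Recognised Undertaking (paragraph 5)? yes] AND [the discharge is not to controlled waters? no] → not satisfied.
paragraph 12 — Tier III Undertaking: [the site is within a groundwater protection zone? no] OR [the operation releases emissions to air? yes] OR [the operation involves the combustion of waste? yes] → satisfied.
paragraph 7 — Certified Undertaking: [the operation handles listed hazardous substances? no] AND [best available techniques are applied? yes] AND [the site is within a groundwater protection zone? no] → not satisfied.
paragraph 8 — Qualifying Facility: [Tier III Undertaking (paragraph 12)? yes] OR [the operation is carried on across multiple sites? no] OR [not a Certified Undertaking (paragraph 7)? yes] → satisfied.
paragraph 3 — Tier VI Discharge: [Critical Undertaking (paragraph 11)? yes] AND [Chargeable Discharge (paragraph 2)? no] AND [Qualifying Facility (paragraph 8)? yes] → not satisfied.

No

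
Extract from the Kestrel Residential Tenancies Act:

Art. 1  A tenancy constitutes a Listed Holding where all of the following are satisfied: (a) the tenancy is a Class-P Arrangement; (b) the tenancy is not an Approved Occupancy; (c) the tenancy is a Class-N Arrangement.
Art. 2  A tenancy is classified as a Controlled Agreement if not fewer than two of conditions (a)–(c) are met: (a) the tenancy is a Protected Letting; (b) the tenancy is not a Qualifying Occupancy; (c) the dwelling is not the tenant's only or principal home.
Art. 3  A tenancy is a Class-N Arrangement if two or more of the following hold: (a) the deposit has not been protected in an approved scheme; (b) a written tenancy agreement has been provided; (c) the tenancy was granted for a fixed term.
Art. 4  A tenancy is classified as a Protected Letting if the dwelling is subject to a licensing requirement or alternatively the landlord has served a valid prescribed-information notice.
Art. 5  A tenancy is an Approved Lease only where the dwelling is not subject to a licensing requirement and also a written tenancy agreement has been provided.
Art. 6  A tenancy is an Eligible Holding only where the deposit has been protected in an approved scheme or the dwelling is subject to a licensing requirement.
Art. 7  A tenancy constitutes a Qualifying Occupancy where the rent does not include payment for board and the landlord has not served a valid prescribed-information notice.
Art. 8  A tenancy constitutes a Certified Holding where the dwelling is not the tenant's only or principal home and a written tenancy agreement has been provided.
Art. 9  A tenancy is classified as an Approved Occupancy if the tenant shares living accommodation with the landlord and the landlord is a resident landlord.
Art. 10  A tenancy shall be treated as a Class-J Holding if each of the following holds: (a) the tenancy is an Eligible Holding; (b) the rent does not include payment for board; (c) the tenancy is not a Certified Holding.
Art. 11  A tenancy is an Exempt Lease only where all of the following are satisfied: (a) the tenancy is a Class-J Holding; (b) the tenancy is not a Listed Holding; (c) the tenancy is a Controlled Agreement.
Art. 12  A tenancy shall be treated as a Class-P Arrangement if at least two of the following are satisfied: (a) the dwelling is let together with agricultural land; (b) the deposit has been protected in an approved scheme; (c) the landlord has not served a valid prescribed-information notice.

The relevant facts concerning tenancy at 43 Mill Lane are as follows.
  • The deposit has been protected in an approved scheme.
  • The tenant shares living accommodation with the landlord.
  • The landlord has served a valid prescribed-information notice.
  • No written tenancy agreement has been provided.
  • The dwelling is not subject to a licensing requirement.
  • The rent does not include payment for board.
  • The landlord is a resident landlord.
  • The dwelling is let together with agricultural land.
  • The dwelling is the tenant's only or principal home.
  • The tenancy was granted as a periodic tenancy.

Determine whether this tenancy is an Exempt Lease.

Yes

article 6 — Eligible Holding: [the deposit has been protected in an approved scheme? yes] OR [the dwelling is subject to a licensing requirement? no] → satisfied.
article 8 — Certified Holding: [the dwelling is not the tenant's only or principal home? no] AND [a written tenancy agreement has been provided? no] → not satisfied.
article 10 — Class-J Holding: [Eligible Holding (article 6)? yes] AND [the rent does not include payment for board? yes] AND [not a Certified Holding (article 8)? yes] → satisfied.
article 12 — Class-P Arrangement: the dwelling is let together with agricultural land? yes; the deposit has been protected in an approved scheme? yes; the landlord has not served a valid prescribed-information notice? no — 2 of 3 hold (need ≥2) → satisfied.
article 9 — Approved Occupancy: [the tenant shares living accommodation with the landlord? yes] AND [the landlord is a resident landlord? yes] → satisfied.
article 3 — Class-N Arrangement: the deposit has not been protected in an approved scheme? no; a written tenancy agreement has been provided? no; the tenancy was granted for a fixed term? no — 0 of 3 hold (need ≥2) → not satisfied.
article 1 — Listed Holding: [Class-P Arrangement (article 12)? yes] AND [not an Approved Occupancy (article 9)? no] AND [Class-N Arrangement (article 3)? no] → not satisfied.
article 4 — Protected Letting: [the dwelling is subject to a licensing requirement? no] OR [the landlord has served a valid prescribed-information notice? yes] → satisfied.
article 7 — Qualifying Occupancy: [the rent does not include payment for board? yes] AND [the landlord has not served a valid prescribed-information notice? no] → not satisfied.
article 2 — Controlled Agreement: Protected Letting (article 4)? yes; not a Qualifying Occupancy (article 7)? yes; the dwelling is not the tenant's only or principal home? no — 2 of 3 hold (need ≥2) → satisfied.
article 11 — Exempt Lease: [Class-J Holding (article 10)? yes] AND [not a Listed Holding (article 1)? yes] AND [Controlled Agreement (article 2)? yes] → satisfied.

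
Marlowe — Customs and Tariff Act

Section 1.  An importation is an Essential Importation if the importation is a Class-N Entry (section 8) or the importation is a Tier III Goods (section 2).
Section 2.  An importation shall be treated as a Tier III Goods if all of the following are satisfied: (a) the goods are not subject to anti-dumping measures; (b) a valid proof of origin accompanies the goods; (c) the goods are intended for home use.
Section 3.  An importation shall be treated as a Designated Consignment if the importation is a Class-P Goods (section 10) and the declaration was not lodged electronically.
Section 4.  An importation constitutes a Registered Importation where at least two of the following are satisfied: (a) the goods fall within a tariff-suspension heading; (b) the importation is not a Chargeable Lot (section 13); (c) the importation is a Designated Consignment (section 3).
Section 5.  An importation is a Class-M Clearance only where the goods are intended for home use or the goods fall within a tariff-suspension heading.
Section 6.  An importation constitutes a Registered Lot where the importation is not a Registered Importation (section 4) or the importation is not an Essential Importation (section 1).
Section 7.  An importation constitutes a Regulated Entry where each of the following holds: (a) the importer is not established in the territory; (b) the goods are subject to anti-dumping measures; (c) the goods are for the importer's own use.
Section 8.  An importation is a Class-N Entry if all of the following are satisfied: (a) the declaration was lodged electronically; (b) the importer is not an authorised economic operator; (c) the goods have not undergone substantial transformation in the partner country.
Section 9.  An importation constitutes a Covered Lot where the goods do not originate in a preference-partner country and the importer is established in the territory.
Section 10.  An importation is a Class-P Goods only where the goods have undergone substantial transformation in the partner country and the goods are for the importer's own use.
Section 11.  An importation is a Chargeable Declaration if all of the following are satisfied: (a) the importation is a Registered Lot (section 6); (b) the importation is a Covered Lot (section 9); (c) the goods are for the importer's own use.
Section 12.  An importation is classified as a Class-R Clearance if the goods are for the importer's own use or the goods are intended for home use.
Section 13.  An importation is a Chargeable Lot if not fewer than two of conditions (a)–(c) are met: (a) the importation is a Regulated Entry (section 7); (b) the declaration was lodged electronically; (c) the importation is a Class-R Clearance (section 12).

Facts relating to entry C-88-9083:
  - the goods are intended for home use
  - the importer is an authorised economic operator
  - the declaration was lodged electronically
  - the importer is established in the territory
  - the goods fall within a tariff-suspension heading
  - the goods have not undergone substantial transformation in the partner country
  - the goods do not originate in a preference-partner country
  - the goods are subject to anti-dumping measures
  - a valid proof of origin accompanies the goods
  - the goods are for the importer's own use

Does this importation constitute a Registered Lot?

Yes

Under section 7: the importer is not established in the territory? no; and the goods are subject to anti-dumping measures? yes; and the goods are for the importer's own use? yes. So the importation is not a Regulated Entry.
Under section 12: the goods are for the importer's own use? yes; or the goods are intended for home use? yes. So the importation is a Class-R Clearance.
Under section 13: Regulated Entry (section 7)? no; the declaration was lodged electronically? yes; Class-R Clearance (section 12)? yes — 2 of 3 hold (need ≥2) → satisfied.
Under section 10: the goods have undergone substantial transformation in the partner country? no; and the goods are for the importer's own use? yes. So the importation is not a Class-P Goods.
Under section 3: Class-P Goods (section 10)? no; and the declaration was not lodged electronically? no. So the importation is not a Designated Consignment.
Under section 4: the goods fall within a tariff-suspension heading? yes; not a Chargeable Lot (section 13)? no; Designated Consignment (section 3)? no — 1 of 3 hold (need ≥2) → not satisfied.
Under section 8: the declaration was lodged electronically? yes; and the importer is not an authorised economic operator? no; and the goods have not undergone substantial transformation in the partner country? yes. So the importation is not a Class-N Entry.
Under section 2: the goods are not subject to anti-dumping measures? no; and a valid proof of origin accompanies the goods? yes; and the goods are intended for home use? yes. So the importation is not a Tier III Goods.
Under section 1: Class-N Entry (section 8)? no; or Tier III Goods (section 2)? no. So the importation is not an Essential Importation.
Under section 6: not a Registered Importation (section 4)? yes; or not an Essential Importation (section 1)? yes. So the importation is a Registered Lot.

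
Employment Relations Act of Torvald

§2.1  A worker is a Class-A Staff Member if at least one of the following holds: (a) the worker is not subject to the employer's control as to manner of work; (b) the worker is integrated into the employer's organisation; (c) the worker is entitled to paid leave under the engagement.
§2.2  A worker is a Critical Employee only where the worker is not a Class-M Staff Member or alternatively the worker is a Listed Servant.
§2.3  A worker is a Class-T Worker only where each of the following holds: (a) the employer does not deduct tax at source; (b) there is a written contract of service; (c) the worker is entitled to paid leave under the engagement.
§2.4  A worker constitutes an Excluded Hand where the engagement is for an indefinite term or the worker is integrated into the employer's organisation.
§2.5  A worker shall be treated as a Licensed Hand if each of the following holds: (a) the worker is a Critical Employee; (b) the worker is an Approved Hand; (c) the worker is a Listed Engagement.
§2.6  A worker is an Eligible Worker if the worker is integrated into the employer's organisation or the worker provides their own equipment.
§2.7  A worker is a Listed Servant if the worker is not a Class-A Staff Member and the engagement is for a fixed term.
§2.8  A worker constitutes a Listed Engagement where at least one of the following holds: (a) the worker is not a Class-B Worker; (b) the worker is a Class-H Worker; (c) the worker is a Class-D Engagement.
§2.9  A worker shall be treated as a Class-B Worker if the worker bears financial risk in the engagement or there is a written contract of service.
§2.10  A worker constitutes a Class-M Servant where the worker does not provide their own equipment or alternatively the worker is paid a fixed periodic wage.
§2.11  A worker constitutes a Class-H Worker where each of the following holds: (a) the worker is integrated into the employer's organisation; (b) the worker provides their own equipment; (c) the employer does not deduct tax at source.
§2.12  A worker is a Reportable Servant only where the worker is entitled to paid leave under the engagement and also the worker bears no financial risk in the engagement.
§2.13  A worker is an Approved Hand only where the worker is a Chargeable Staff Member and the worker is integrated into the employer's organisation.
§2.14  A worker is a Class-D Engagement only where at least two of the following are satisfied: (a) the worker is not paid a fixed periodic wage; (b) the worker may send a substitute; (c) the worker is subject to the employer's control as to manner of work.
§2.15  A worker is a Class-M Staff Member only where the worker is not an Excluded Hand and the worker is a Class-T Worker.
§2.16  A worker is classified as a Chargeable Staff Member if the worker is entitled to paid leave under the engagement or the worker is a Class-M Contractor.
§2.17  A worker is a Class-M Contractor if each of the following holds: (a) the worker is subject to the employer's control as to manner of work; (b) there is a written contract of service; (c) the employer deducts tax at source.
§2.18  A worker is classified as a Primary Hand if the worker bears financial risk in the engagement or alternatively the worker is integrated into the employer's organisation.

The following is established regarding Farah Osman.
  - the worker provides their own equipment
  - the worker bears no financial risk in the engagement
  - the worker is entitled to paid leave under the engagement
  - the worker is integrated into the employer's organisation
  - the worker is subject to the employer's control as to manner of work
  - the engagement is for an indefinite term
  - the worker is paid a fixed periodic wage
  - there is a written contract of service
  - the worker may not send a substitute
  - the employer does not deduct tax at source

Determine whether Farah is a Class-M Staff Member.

No

Under §2.4: the engagement is for an indefinite term? yes; or the worker is integrated into the employer's organisation? yes. So the worker is an Excluded Hand.
Under §2.3: the employer does not deduct tax at source? yes; and there is a written contract of service? yes; and the worker is entitled to paid leave under the engagement? yes. So the worker is a Class-T Worker.
Under §2.15: not an Excluded Hand (§2.4)? no; and Class-T Worker (§2.3)? yes. So the worker is not a Class-M Staff Member.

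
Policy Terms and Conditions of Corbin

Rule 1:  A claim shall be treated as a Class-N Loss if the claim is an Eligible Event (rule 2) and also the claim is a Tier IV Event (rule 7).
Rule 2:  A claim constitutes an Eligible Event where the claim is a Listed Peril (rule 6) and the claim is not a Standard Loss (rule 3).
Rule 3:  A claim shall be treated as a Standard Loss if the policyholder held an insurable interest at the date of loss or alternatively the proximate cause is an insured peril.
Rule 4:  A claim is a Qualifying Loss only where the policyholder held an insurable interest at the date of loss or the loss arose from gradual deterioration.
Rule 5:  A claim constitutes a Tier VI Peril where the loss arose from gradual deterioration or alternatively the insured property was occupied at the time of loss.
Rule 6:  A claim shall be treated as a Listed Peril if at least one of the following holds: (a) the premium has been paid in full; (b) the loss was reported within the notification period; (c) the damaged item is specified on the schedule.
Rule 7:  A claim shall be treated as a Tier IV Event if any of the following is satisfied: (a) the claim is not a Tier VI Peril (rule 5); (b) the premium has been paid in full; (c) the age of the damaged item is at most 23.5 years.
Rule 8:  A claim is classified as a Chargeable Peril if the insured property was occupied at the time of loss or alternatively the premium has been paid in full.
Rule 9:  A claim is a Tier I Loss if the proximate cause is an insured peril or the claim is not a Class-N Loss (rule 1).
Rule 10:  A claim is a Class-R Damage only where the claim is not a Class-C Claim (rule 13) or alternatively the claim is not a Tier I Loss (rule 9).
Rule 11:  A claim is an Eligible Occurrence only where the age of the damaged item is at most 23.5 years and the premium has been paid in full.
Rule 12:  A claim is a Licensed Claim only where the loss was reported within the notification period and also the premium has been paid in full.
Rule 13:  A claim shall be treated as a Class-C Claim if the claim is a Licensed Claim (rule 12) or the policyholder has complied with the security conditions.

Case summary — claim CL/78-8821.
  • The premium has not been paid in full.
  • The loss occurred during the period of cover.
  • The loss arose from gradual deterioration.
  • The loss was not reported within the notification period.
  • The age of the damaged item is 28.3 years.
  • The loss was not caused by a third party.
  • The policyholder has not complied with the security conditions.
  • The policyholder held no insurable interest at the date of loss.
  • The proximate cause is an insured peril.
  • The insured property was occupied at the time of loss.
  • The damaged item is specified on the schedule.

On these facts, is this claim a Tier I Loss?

Yes

rule 6 — Listed Peril: [the premium has been paid in full? no] OR [the loss was reported within the notification period? no] OR [the damaged item is specified on the schedule? yes] → satisfied.
rule 3 — Standard Loss: [the policyholder held an insurable interest at the date of loss? no] OR [the proximate cause is an insured peril? yes] → satisfied.
rule 2 — Eligible Event: [Listed Peril (rule 6)? yes] AND [not a Standard Loss (rule 3)? no] → not satisfied.
rule 5 — Tier VI Peril: [the loss arose from gradual deterioration? yes] OR [the insured property was occupied at the time of loss? yes] → satisfied.
rule 7 — Tier IV Event: [not a Tier VI Peril (rule 5)? no] OR [the premium has been paid in full? no] OR [age of the damaged item: 28.3 years ≤ 23.5 years? no] → not satisfied.
rule 1 — Class-N Loss: [Eligible Event (rule 2)? no] AND [Tier IV Event (rule 7)? no] → not satisfied.
rule 9 — Tier I Loss: [the proximate cause is an insured peril? yes] OR [not a Class-N Loss (rule 1)? yes] → satisfied.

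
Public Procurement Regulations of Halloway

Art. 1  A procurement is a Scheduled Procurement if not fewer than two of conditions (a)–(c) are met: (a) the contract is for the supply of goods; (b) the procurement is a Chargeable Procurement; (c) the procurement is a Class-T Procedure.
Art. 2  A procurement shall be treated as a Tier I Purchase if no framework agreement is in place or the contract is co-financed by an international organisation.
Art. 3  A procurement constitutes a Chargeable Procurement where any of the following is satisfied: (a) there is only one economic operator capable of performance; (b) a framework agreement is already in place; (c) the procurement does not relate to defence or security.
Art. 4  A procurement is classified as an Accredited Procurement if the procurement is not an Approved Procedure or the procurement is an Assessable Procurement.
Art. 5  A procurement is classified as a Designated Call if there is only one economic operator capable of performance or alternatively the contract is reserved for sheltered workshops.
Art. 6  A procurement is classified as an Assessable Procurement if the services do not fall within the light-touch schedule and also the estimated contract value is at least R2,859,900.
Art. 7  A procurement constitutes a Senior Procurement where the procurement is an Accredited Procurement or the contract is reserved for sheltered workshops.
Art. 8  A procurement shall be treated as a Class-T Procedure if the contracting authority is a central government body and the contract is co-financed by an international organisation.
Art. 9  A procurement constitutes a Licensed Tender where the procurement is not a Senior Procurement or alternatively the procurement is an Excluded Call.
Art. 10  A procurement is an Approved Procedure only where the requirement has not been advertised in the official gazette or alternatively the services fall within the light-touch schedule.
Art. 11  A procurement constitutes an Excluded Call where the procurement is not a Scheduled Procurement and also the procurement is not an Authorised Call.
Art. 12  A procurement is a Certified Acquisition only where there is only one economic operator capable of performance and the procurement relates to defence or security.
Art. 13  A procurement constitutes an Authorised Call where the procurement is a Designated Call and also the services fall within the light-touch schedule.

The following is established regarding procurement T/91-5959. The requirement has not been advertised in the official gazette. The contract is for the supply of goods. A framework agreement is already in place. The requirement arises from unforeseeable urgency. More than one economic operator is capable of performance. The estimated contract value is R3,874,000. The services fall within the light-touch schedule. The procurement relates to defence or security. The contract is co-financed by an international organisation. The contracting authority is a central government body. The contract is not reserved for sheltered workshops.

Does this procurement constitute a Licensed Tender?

Yes

article 10 — Approved Procedure: [the requirement has not been advertised in the official gazette? yes] OR [the services fall within the light-touch schedule? yes] → satisfied.
article 6 — Assessable Procurement: [the services do not fall within the light-touch schedule? no] AND [estimated contract value: R3,874,000 ≥ R2,859,900? yes] → not satisfied.
article 4 — Accredited Procurement: [not an Approved Procedure (article 10)? no] OR [Assessable Procurement (article 6)? no] → not satisfied.
article 7 — Senior Procurement: [Accredited Procurement (article 4)? no] OR [the contract is reserved for sheltered workshops? no] → not satisfied.
article 3 — Chargeable Procurement: [there is only one economic operator capable of performance? no] OR [a framework agreement is already in place? yes] OR [the procurement does not relate to defence or security? no] → satisfied.
article 8 — Class-T Procedure: [the contracting authority is a central government body? yes] AND [the contract is co-financed by an international organisation? yes] → satisfied.
article 1 — Scheduled Procurement: the contract is for the supply of goods? yes; Chargeable Procurement (article 3)? yes; Class-T Procedure (article 8)? yes — 3 of 3 hold (need ≥2) → satisfied.
article 5 — Designated Call: [there is only one economic operator capable of performance? no] OR [the contract is reserved for sheltered workshops? no] → not satisfied.
article 13 — Authorised Call: [Designated Call (article 5)? no] AND [the services fall within the light-touch schedule? yes] → not satisfied.
article 11 — Excluded Call: [not a Scheduled Procurement (article 1)? no] AND [not an Authorised Call (article 13)? yes] → not satisfied.
article 9 — Licensed Tender: [not a Senior Procurement (article 7)? yes] OR [Excluded Call (article 11)? no] → satisfied.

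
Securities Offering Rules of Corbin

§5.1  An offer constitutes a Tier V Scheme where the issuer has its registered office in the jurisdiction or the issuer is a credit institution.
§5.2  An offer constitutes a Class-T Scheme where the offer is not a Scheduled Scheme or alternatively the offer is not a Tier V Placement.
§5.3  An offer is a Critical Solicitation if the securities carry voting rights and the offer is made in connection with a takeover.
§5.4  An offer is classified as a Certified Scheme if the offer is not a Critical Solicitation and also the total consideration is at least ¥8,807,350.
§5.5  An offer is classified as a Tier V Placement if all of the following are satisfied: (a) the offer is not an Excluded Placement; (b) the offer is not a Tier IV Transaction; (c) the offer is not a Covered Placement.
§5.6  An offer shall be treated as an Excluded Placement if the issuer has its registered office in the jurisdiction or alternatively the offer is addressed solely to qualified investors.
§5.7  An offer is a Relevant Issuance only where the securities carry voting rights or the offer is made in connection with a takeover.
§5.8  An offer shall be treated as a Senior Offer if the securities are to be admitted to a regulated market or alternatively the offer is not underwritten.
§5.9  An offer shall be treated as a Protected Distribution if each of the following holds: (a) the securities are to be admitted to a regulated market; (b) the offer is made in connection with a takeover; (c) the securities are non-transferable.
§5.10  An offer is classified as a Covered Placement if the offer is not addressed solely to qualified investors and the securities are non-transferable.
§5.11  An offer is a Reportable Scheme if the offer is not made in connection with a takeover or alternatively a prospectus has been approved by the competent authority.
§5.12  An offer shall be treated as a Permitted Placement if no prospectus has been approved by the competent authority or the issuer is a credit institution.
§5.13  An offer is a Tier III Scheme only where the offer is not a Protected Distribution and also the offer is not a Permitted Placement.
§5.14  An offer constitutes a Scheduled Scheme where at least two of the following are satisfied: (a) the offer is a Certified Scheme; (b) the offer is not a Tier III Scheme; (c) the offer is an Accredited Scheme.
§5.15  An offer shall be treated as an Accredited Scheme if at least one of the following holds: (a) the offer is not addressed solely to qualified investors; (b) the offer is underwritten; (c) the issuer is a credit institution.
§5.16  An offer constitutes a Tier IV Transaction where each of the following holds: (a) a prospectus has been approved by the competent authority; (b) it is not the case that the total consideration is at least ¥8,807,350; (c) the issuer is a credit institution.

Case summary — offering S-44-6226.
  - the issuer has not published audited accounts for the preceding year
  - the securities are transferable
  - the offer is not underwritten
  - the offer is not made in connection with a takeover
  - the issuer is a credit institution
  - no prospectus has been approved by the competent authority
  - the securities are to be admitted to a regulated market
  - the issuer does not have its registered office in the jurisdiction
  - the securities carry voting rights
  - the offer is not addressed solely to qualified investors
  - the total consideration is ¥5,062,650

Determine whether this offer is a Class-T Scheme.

No

§5.3 — Critical Solicitation: [the securities carry voting rights? yes] AND [the offer is made in connection with a takeover? no] → not satisfied.
§5.4 — Certified Scheme: [not a Critical Solicitation (§5.3)? yes] AND [total consideration: ¥5,062,650 ≥ ¥8,807,350? no] → not satisfied.
§5.9 — Protected Distribution: [the securities are to be admitted to a regulated market? yes] AND [the offer is made in connection with a takeover? no] AND [the securities are non-transferable? no] → not satisfied.
§5.12 — Permitted Placement: [no prospectus has been approved by the competent authority? yes] OR [the issuer is a credit institution? yes] → satisfied.
§5.13 — Tier III Scheme: [not a Protected Distribution (§5.9)? yes] AND [not a Permitted Placement (§5.12)? no] → not satisfied.
§5.15 — Accredited Scheme: [the offer is not addressed solely to qualified investors? yes] OR [the offer is underwritten? no] OR [the issuer is a credit institution? yes] → satisfied.
§5.14 — Scheduled Scheme: Certified Scheme (§5.4)? no; not a Tier III Scheme (§5.13)? yes; Accredited Scheme (§5.15)? yes — 2 of 3 hold (need ≥2) → satisfied.
§5.6 — Excluded Placement: [the issuer has its registered office in the jurisdiction? no] OR [the offer is addressed solely to qualified investors? no] → not satisfied.
§5.16 — Tier IV Transaction: [a prospectus has been approved by the competent authority? no] AND [total consideration: ¥5,062,650 ≥ ¥8,807,350? no, so negated condition yes] AND [the issuer is a credit institution? yes] → not satisfied.
§5.10 — Covered Placement: [the offer is not addressed solely to qualified investors? yes] AND [the securities are non-transferable? no] → not satisfied.
§5.5 — Tier V Placement: [not an Excluded Placement (§5.6)? yes] AND [not a Tier IV Transaction (§5.16)? yes] AND [not a Covered Placement (§5.10)? yes] → satisfied.
§5.2 — Class-T Scheme: [not a Scheduled Scheme (§5.14)? no] OR [not a Tier V Placement (§5.5)? no] → not satisfied.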